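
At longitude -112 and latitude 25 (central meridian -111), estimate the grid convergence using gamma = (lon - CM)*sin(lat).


gamma = (-112 - -111) * sin(25) = -1 * 0.422618 = -0.423 degrees

-0.423 degrees


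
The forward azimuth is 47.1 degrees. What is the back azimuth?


back azimuth = (47.1 + 180) mod 360 = 227.1 degrees

227.1 degrees


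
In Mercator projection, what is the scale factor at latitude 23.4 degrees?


SF = 1 / cos(23.4) = 1 / 0.917755 = 1.09

1.09


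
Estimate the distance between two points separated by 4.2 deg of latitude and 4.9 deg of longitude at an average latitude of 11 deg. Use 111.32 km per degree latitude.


dlat_km = 4.2 * 111.32 = 467.544
dlon_km = 4.9 * 111.32 * cos(11) ≈ 535.446
dist = sqrt(467.544^2 + 535.446^2) ≈ 710.8 km

710.8 km


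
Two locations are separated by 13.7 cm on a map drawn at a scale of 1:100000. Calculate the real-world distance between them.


ground = 13.7 cm * 100000 / 100 = 13700.0 m = 13.7 km

13.7 km


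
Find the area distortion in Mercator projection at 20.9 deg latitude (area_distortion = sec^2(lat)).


area_distortion = 1/cos^2(20.9) = 1.146

1.146


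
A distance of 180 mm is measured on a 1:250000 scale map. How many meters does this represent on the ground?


ground = 180 mm * 250000 / 1000 = 45000.0 m

45000.0 m


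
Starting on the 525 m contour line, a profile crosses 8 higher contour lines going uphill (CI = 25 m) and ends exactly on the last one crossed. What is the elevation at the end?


elevation = 525 + 8 * 25 = 725 m

725 m


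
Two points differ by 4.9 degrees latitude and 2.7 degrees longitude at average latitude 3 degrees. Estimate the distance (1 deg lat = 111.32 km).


dlat_km = 4.9 * 111.32 = 545.468
dlon_km = 2.7 * 111.32 * cos(3) ≈ 300.152
dist = sqrt(545.468^2 + 300.152^2) ≈ 622.6 km

622.6 km


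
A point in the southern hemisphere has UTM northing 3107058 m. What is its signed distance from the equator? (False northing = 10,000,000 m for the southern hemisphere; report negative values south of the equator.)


For southern: actual = 3107058 - 10000000 = -6892942 m

-6892942 m


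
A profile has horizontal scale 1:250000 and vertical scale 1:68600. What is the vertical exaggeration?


VE = horizontal_scale / vertical_scale = 250000 / 68600 ≈ 3.6

3.6x


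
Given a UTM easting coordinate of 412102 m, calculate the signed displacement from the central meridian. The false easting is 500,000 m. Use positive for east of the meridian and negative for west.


displacement = 412102 - 500000 = -87898 m

-87898 m


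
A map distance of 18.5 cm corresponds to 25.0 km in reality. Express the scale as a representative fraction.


ground = 25.0 km = 2500000 cm; RF denominator = ground / map = 2500000 / 18.5 ≈ 135135; RF = 1:135135

1:135135


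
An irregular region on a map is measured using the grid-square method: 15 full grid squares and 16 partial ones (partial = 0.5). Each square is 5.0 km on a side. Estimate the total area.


effective squares = 15 + 16 * 0.5 = 23.0
area = 23.0 * 25.0 = 575.0 km^2

575.0 km^2


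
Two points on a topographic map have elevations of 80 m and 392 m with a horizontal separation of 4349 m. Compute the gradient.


gradient = (392 - 80) / 4349 = 312 / 4349 = 0.0717

0.0717


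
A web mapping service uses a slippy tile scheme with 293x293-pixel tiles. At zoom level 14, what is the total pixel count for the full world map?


tiles per axis = 2^14 = 16384
total tiles = 16384^2 = 268435456
pixels per axis = 16384 * 293 = 4800512
total pixels = 4800512^2 = 23044915462144

23044915462144 pixels


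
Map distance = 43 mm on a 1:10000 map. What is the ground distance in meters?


ground = 43 mm * 10000 / 1000 = 430.0 m

430.0 m


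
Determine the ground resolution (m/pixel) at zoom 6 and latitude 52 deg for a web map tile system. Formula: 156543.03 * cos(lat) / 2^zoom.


res = 156543.03 * cos(52) / 2^6 = 156543.03 * 0.61566148 / 64 = 1505.9 m/pixel

1505.9 m/pixel


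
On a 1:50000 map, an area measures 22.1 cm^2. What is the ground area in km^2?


ground_area = 22.1 * (50000/100)^2 = 5525000.0 m^2 = 5.525 km^2

5.525 km^2


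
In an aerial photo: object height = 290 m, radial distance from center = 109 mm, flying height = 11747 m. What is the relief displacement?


d = h * r / H = 290 * 109 / 11747 = 2.69 mm

2.69 mm


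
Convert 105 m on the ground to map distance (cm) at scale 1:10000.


map_cm = 105 * 100 / 10000 = 1.05 cm

1.05 cm


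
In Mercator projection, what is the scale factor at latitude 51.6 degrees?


SF = 1 / cos(51.6) = 1 / 0.621148 = 1.61

1.61


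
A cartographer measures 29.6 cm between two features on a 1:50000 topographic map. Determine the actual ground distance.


ground = 29.6 cm * 50000 / 100 = 14800.0 m = 14.8 km

14.8 km


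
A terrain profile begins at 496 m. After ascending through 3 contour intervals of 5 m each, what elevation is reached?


elevation = 496 + 3 * 5 = 511 m

511 m


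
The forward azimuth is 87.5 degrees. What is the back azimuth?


back azimuth = (87.5 + 180) mod 360 = 267.5 degrees

267.5 degrees


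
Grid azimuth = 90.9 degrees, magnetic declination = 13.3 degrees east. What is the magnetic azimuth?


magnetic azimuth = grid azimuth - declination (east +ve)
mag_az = 90.9 - 13.3 = 77.6 degrees

77.6 degrees


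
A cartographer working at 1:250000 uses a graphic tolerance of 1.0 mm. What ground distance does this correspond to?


ground = 1.0 mm * 250000 / 1000 = 250.0 m

250.0 m


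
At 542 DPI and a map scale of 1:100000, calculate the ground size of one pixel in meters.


pixel_cm = 2.54 / 542 ≈ 0.004686 cm
ground = pixel_cm * 100000 / 100 = 2.54 * 100000 / (542 * 100) = 254000 / 54200 ≈ 4.69 m

4.69 m


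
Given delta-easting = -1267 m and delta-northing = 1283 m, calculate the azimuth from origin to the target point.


az = atan2(-1267, 1283) = -44.6 deg
adjusted to 0-360: 315.4 degrees

315.4 degrees


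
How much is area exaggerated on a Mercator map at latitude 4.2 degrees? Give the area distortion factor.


area_distortion = 1/cos^2(4.2) = 1.005

1.005


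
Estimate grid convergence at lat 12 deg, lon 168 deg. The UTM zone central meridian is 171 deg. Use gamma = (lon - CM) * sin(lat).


gamma = (168 - 171) * sin(12) = -3 * 0.207912 = -0.624 degrees

-0.624 degrees


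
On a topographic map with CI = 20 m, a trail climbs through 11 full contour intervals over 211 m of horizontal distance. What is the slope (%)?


elevation change = 11 * 20 = 220 m
slope = 220 / 211 * 100 = 104.3%

104.3%


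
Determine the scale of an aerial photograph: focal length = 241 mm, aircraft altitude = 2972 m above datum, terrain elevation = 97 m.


scale = f / (H - h) = 241 mm / 2875 m = 241 / 2875000 = 1:11929

1:11929


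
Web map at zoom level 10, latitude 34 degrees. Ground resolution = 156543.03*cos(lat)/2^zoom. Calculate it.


res = 156543.03 * cos(34) / 2^10 = 156543.03 * 0.82903757 / 1024 = 126.74 m/pixel

126.74 m/pixel


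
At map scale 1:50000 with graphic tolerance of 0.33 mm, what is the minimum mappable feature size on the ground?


ground = 0.33 mm * 50000 / 1000 = 16.5 m

16.5 m


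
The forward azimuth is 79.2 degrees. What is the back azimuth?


back azimuth = (79.2 + 180) mod 360 = 259.2 degrees

259.2 degrees


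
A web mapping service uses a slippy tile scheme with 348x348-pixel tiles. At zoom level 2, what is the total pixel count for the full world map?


tiles per axis = 2^2 = 4
total tiles = 4^2 = 16
pixels per axis = 4 * 348 = 1392
total pixels = 1392^2 = 1937664

1937664 pixels


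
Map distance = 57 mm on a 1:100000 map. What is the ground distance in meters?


ground = 57 mm * 100000 / 1000 = 5700.0 m

5700.0 m


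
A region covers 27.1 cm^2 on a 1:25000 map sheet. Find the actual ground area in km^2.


ground_area = 27.1 * (25000/100)^2 = 1693750.0 m^2 = 1.69375 km^2 ≈ 1.694 km^2

1.694 km^2


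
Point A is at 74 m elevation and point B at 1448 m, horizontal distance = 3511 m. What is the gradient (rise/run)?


gradient = (1448 - 74) / 3511 = 1374 / 3511 = 0.3913

0.3913


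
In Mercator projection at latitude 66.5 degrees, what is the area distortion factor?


area_distortion = 1/cos^2(66.5) = 6.289

6.289


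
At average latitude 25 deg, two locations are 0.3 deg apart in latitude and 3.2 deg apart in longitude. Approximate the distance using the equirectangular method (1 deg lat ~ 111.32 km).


dlat_km = 0.3 * 111.32 = 33.396
dlon_km = 3.2 * 111.32 * cos(25) ≈ 322.849
dist = sqrt(33.396^2 + 322.849^2) ≈ 324.6 km

324.6 km


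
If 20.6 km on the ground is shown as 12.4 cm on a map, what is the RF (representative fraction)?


ground = 20.6 km = 2060000 cm; RF denominator = ground / map = 2060000 / 12.4 ≈ 166129; RF = 1:166129

1:166129


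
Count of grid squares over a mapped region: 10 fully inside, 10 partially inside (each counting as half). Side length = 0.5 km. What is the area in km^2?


effective squares = 10 + 10 * 0.5 = 15.0
area = 15.0 * 0.25 = 3.75 km^2

3.75 km^2


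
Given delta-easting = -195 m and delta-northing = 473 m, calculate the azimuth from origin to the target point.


az = atan2(-195, 473) = -22.4 deg
adjusted to 0-360: 337.6 degrees

337.6 degrees


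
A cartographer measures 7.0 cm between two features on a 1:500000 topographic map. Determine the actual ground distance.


ground = 7.0 cm * 500000 / 100 = 35000.0 m = 35.0 km

35.0 km


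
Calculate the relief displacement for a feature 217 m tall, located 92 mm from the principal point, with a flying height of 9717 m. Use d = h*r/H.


d = h * r / H = 217 * 92 / 9717 = 2.05 mm

2.05 mm


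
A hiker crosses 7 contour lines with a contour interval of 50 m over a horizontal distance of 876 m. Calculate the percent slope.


elevation change = 7 * 50 = 350 m
slope = 350 / 876 * 100 = 40.0%

40.0%


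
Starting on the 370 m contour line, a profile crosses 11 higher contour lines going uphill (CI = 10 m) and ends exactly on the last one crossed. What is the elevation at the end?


elevation = 370 + 11 * 10 = 480 m

480 m


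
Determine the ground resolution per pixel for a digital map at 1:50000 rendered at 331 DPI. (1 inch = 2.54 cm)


pixel_cm = 2.54 / 331 ≈ 0.007674 cm
ground = pixel_cm * 50000 / 100 = 2.54 * 50000 / (331 * 100) = 127000 / 33100 ≈ 3.84 m

3.84 m


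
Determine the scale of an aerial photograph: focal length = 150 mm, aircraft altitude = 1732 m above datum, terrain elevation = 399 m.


scale = f / (H - h) = 150 mm / 1333 m = 150 / 1333000 = 1:8887

1:8887


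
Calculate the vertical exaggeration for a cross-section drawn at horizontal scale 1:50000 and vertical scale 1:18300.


VE = horizontal_scale / vertical_scale = 50000 / 18300 ≈ 2.7

2.7x


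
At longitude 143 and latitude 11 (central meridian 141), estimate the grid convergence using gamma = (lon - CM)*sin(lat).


gamma = (143 - 141) * sin(11) = 2 * 0.190809 = 0.382 degrees

0.382 degrees


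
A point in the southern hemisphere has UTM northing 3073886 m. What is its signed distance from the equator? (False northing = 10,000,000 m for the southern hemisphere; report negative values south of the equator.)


For southern: actual = 3073886 - 10000000 = -6926114 m

-6926114 m


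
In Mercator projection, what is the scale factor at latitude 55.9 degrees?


SF = 1 / cos(55.9) = 1 / 0.560639 = 1.784

1.784


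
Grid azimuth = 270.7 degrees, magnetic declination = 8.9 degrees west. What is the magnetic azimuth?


magnetic azimuth = grid azimuth - declination (east +ve)
mag_az = 270.7 - -8.9 = 279.6 degrees

279.6 degrees


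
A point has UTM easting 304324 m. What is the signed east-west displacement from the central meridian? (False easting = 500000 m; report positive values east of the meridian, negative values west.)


displacement = 304324 - 500000 = -195676 m

-195676 m


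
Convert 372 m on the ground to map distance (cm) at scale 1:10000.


map_cm = 372 * 100 / 10000 = 3.72 cm

3.72 cm


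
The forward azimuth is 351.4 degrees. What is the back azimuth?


back azimuth = (351.4 + 180) mod 360 = 171.4 degrees

171.4 degrees


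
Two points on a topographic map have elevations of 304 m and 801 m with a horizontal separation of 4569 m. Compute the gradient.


gradient = (801 - 304) / 4569 = 497 / 4569 = 0.1088

0.1088


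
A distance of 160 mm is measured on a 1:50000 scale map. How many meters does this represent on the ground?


ground = 160 mm * 50000 / 1000 = 8000.0 m

8000.0 m


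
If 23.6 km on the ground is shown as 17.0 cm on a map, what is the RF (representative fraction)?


ground = 23.6 km = 2360000 cm; RF denominator = ground / map = 2360000 / 17.0 ≈ 138824; RF = 1:138824

1:138824


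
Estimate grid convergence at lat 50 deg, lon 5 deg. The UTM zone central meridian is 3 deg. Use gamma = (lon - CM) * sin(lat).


gamma = (5 - 3) * sin(50) = 2 * 0.766044 = 1.532 degrees

1.532 degrees


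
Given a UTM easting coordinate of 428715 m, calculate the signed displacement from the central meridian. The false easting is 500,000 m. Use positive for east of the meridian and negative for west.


displacement = 428715 - 500000 = -71285 m

-71285 m


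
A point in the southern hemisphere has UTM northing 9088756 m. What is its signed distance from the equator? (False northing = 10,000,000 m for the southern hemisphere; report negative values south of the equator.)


For southern: actual = 9088756 - 10000000 = -911244 m

-911244 m


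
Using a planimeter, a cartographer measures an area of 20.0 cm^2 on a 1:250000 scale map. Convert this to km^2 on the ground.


ground_area = 20.0 * (250000/100)^2 = 125000000.0 m^2 = 125.0 km^2

125.0 km^2


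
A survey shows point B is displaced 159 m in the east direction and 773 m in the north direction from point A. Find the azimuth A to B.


az = atan2(159, 773) = 11.6 deg
adjusted to 0-360: 11.6 degrees

11.6 degrees


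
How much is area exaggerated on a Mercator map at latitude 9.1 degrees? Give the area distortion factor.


area_distortion = 1/cos^2(9.1) = 1.026

1.026


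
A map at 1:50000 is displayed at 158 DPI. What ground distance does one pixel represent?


pixel_cm = 2.54 / 158 ≈ 0.016076 cm
ground = pixel_cm * 50000 / 100 = 2.54 * 50000 / (158 * 100) = 127000 / 15800 ≈ 8.04 m

8.04 m


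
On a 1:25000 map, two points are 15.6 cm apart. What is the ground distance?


ground = 15.6 cm * 25000 / 100 = 3900.0 m = 3.9 km

3.9 km


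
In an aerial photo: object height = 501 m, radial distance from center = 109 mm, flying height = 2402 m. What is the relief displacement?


d = h * r / H = 501 * 109 / 2402 = 22.73 mm

22.73 mm


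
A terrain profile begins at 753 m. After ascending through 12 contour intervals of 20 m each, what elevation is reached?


elevation = 753 + 12 * 20 = 993 m

993 m


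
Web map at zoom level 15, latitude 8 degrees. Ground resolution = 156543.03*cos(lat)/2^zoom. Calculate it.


res = 156543.03 * cos(8) / 2^15 = 156543.03 * 0.99026807 / 32768 = 4.73 m/pixel

4.73 m/pixel


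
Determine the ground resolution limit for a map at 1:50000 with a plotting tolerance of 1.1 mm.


ground = 1.1 mm * 50000 / 1000 = 55.0 m

55.0 m


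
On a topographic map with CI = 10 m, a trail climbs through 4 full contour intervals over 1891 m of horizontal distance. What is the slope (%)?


elevation change = 4 * 10 = 40 m
slope = 40 / 1891 * 100 = 2.1%

2.1%


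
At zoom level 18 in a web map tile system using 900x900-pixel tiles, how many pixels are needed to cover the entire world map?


tiles per axis = 2^18 = 262144
total tiles = 262144^2 = 68719476736
pixels per axis = 262144 * 900 = 235929600
total pixels = 235929600^2 = 55662776156160000

55662776156160000 pixels


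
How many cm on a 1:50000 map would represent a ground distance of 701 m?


map_cm = 701 * 100 / 50000 = 1.402 cm ≈ 1.4 cm

1.4 cm


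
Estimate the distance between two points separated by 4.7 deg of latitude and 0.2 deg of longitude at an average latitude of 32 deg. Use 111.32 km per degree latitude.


dlat_km = 4.7 * 111.32 = 523.204
dlon_km = 0.2 * 111.32 * cos(32) ≈ 18.881
dist = sqrt(523.204^2 + 18.881^2) ≈ 523.5 km

523.5 km


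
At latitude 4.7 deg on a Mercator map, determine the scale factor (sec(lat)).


SF = 1 / cos(4.7) = 1 / 0.996637 = 1.003

1.003


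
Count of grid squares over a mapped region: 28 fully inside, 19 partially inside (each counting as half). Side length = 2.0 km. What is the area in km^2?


effective squares = 28 + 19 * 0.5 = 37.5
area = 37.5 * 4.0 = 150.0 km^2

150.0 km^2


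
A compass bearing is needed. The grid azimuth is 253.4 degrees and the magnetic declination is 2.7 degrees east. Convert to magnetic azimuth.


magnetic azimuth = grid azimuth - declination (east +ve)
mag_az = 253.4 - 2.7 = 250.7 degrees

250.7 degrees


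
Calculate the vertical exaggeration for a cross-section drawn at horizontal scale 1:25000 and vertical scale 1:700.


VE = horizontal_scale / vertical_scale = 25000 / 700 ≈ 35.7

35.7x


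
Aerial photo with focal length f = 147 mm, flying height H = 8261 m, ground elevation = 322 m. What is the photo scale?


scale = f / (H - h) = 147 mm / 7939 m = 147 / 7939000 = 1:54007

1:54007


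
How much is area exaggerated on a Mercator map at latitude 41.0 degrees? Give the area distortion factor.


area_distortion = 1/cos^2(41.0) = 1.756

1.756


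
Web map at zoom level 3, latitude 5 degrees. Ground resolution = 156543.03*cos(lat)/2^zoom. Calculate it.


res = 156543.03 * cos(5) / 2^3 = 156543.03 * 0.9961947 / 8 = 19493.42 m/pixel

19493.42 m/pixel


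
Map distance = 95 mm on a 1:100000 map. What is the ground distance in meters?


ground = 95 mm * 100000 / 1000 = 9500.0 m

9500.0 m


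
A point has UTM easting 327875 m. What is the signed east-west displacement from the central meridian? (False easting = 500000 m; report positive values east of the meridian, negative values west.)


displacement = 327875 - 500000 = -172125 m

-172125 m


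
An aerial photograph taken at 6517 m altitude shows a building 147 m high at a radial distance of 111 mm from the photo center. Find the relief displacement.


d = h * r / H = 147 * 111 / 6517 = 2.5 mm

2.5 mm


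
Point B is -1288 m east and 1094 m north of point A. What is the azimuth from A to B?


az = atan2(-1288, 1094) = -49.7 deg
adjusted to 0-360: 310.3 degrees

310.3 degrees


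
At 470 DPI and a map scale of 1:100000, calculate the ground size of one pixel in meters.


pixel_cm = 2.54 / 470 ≈ 0.005404 cm
ground = pixel_cm * 100000 / 100 = 2.54 * 100000 / (470 * 100) = 254000 / 47000 ≈ 5.4 m

5.4 m


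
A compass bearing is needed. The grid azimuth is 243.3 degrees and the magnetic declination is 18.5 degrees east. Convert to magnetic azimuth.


magnetic azimuth = grid azimuth - declination (east +ve)
mag_az = 243.3 - 18.5 = 224.8 degrees

224.8 degrees


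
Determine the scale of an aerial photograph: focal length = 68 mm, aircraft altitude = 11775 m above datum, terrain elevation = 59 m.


scale = f / (H - h) = 68 mm / 11716 m = 68 / 11716000 = 1:172294

1:172294


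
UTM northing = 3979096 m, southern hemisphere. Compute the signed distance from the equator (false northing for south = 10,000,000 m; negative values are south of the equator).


For southern: actual = 3979096 - 10000000 = -6020904 m

-6020904 m


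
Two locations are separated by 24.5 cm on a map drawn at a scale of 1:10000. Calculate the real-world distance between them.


ground = 24.5 cm * 10000 / 100 = 2450.0 m = 2.45 km

2.45 km


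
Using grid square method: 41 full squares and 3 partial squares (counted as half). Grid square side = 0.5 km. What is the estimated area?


effective squares = 41 + 3 * 0.5 = 42.5
area = 42.5 * 0.25 = 10.625 km^2

10.625 km^2


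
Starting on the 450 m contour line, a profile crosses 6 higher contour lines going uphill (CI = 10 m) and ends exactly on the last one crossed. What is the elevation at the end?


elevation = 450 + 6 * 10 = 510 m

510 m


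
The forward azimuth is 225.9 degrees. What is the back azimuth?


back azimuth = (225.9 + 180) mod 360 = 45.9 degrees

45.9 degrees


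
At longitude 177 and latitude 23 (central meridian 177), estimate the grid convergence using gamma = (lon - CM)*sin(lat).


gamma = (177 - 177) * sin(23) = 0 * 0.390731 = 0.0 degrees

0.0 degrees


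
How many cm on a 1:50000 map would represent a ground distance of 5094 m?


map_cm = 5094 * 100 / 50000 = 10.188 cm ≈ 10.19 cm

10.19 cm


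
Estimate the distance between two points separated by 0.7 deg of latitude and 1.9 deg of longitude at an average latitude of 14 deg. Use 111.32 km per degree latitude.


dlat_km = 0.7 * 111.32 = 77.924
dlon_km = 1.9 * 111.32 * cos(14) ≈ 205.225
dist = sqrt(77.924^2 + 205.225^2) ≈ 219.5 km

219.5 km


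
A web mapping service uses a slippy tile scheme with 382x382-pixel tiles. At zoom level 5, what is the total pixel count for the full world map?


tiles per axis = 2^5 = 32
total tiles = 32^2 = 1024
pixels per axis = 32 * 382 = 12224
total pixels = 12224^2 = 149426176

149426176 pixels


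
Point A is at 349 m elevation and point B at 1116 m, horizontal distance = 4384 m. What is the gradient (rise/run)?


gradient = (1116 - 349) / 4384 = 767 / 4384 = 0.175

0.175


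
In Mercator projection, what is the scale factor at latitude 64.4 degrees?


SF = 1 / cos(64.4) = 1 / 0.432086 = 2.314

2.314


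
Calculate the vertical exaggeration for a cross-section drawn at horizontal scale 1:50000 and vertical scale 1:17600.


VE = horizontal_scale / vertical_scale = 50000 / 17600 ≈ 2.8

2.8x


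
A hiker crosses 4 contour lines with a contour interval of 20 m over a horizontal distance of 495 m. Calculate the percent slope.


elevation change = 4 * 20 = 80 m
slope = 80 / 495 * 100 = 16.2%

16.2%


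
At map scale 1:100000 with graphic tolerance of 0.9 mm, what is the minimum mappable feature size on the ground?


ground = 0.9 mm * 100000 / 1000 = 90.0 m

90.0 m


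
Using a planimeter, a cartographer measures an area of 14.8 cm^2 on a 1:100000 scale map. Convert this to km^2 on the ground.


ground_area = 14.8 * (100000/100)^2 = 14800000.0 m^2 = 14.8 km^2

14.8 km^2


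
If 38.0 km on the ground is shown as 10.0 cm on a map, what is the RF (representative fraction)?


ground = 38.0 km = 3800000 cm; RF denominator = ground / map = 3800000 / 10.0 = 380000; RF = 1:380000

1:380000


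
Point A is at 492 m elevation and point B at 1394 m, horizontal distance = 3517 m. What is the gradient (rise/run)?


gradient = (1394 - 492) / 3517 = 902 / 3517 = 0.2565

0.2565


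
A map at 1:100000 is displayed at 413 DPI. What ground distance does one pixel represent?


pixel_cm = 2.54 / 413 ≈ 0.00615 cm
ground = pixel_cm * 100000 / 100 = 2.54 * 100000 / (413 * 100) = 254000 / 41300 ≈ 6.15 m

6.15 m


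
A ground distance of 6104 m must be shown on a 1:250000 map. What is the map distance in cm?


map_cm = 6104 * 100 / 250000 = 2.4416 cm ≈ 2.44 cm

2.44 cm


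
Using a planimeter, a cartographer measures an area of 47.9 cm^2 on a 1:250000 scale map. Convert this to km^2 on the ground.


ground_area = 47.9 * (250000/100)^2 = 299375000.0 m^2 = 299.375 km^2

299.375 km^2


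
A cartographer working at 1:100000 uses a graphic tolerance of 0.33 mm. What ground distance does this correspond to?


ground = 0.33 mm * 100000 / 1000 = 33.0 m

33.0 m


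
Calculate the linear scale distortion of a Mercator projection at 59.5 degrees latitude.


SF = 1 / cos(59.5) = 1 / 0.507538 = 1.97

1.97


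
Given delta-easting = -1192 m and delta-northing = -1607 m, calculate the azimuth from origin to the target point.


az = atan2(-1192, -1607) = -143.4 deg
adjusted to 0-360: 216.6 degrees

216.6 degrees


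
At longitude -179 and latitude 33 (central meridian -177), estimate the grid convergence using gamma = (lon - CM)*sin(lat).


gamma = (-179 - -177) * sin(33) = -2 * 0.544639 = -1.089 degrees

-1.089 degrees


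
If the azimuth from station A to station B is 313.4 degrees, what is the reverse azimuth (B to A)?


back azimuth = (313.4 + 180) mod 360 = 133.4 degrees

133.4 degrees


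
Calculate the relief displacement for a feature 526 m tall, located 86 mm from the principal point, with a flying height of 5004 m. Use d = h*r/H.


d = h * r / H = 526 * 86 / 5004 = 9.04 mm

9.04 mm


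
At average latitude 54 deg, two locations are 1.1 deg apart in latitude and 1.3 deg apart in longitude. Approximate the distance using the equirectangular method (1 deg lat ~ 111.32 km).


dlat_km = 1.1 * 111.32 = 122.452
dlon_km = 1.3 * 111.32 * cos(54) ≈ 85.062
dist = sqrt(122.452^2 + 85.062^2) ≈ 149.1 km

149.1 km


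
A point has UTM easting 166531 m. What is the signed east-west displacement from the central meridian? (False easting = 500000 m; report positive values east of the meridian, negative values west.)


displacement = 166531 - 500000 = -333469 m

-333469 m


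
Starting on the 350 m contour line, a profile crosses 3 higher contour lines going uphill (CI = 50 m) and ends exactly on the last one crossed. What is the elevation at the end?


elevation = 350 + 3 * 50 = 500 m

500 m


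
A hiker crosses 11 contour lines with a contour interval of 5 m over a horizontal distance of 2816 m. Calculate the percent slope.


elevation change = 11 * 5 = 55 m
slope = 55 / 2816 * 100 = 2.0%

2.0%


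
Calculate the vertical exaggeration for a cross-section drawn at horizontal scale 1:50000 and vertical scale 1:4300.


VE = horizontal_scale / vertical_scale = 50000 / 4300 ≈ 11.6

11.6x


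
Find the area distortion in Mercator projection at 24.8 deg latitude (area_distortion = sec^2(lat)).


area_distortion = 1/cos^2(24.8) = 1.214

1.214


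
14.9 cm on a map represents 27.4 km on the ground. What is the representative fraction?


ground = 27.4 km = 2740000 cm; RF denominator = ground / map = 2740000 / 14.9 ≈ 183893; RF = 1:183893

1:183893


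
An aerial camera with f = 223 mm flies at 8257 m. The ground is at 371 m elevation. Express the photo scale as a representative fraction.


scale = f / (H - h) = 223 mm / 7886 m = 223 / 7886000 = 1:35363

1:35363


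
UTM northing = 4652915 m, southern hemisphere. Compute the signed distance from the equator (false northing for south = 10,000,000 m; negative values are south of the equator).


For southern: actual = 4652915 - 10000000 = -5347085 m

-5347085 m


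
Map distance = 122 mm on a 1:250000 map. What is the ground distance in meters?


ground = 122 mm * 250000 / 1000 = 30500.0 m

30500.0 m


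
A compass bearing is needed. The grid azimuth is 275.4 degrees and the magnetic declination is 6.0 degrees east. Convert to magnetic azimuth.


magnetic azimuth = grid azimuth - declination (east +ve)
mag_az = 275.4 - 6.0 = 269.4 degrees

269.4 degrees


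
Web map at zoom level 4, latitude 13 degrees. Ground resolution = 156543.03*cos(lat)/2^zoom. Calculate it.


res = 156543.03 * cos(13) / 2^4 = 156543.03 * 0.97437006 / 16 = 9533.18 m/pixel

9533.18 m/pixel


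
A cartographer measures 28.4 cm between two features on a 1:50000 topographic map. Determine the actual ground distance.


ground = 28.4 cm * 50000 / 100 = 14200.0 m = 14.2 km

14.2 km


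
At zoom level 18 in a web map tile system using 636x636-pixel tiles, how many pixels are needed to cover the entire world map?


tiles per axis = 2^18 = 262144
total tiles = 262144^2 = 68719476736
pixels per axis = 262144 * 636 = 166723584
total pixels = 166723584^2 = 27796753461805056

27796753461805056 pixels


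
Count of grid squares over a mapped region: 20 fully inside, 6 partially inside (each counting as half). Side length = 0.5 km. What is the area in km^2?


effective squares = 20 + 6 * 0.5 = 23.0
area = 23.0 * 0.25 = 5.75 km^2

5.75 km^2


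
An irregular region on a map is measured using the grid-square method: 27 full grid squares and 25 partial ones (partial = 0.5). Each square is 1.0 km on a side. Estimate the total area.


effective squares = 27 + 25 * 0.5 = 39.5
area = 39.5 * 1.0 = 39.5 km^2

39.5 km^2


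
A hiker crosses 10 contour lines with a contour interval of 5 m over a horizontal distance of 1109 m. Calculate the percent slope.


elevation change = 10 * 5 = 50 m
slope = 50 / 1109 * 100 = 4.5%

4.5%


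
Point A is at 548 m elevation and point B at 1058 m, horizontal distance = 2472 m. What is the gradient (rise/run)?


gradient = (1058 - 548) / 2472 = 510 / 2472 = 0.2063

0.2063


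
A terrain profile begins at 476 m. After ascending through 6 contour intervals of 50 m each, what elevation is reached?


elevation = 476 + 6 * 50 = 776 m

776 m


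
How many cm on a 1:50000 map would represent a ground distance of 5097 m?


map_cm = 5097 * 100 / 50000 = 10.194 cm ≈ 10.19 cm

10.19 cm


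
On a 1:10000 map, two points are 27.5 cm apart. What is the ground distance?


ground = 27.5 cm * 10000 / 100 = 2750.0 m = 2.75 km

2.75 km


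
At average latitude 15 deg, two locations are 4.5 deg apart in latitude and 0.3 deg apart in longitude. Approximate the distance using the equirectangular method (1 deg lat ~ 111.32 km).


dlat_km = 4.5 * 111.32 = 500.94
dlon_km = 0.3 * 111.32 * cos(15) ≈ 32.258
dist = sqrt(500.94^2 + 32.258^2) ≈ 502.0 km

502.0 km


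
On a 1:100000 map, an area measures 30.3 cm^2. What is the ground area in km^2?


ground_area = 30.3 * (100000/100)^2 = 30300000.0 m^2 = 30.3 km^2

30.3 km^2


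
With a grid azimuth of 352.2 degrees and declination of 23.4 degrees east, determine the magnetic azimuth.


magnetic azimuth = grid azimuth - declination (east +ve)
mag_az = 352.2 - 23.4 = 328.8 degrees

328.8 degrees


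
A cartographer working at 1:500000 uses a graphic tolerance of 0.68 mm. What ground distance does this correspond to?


ground = 0.68 mm * 500000 / 1000 = 340.0 m

340.0 m


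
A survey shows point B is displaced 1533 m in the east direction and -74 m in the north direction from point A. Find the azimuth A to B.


az = atan2(1533, -74) = 92.8 deg
adjusted to 0-360: 92.8 degrees

92.8 degrees


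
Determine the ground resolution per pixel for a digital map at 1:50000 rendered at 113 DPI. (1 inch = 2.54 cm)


pixel_cm = 2.54 / 113 ≈ 0.022478 cm
ground = pixel_cm * 50000 / 100 = 2.54 * 50000 / (113 * 100) = 127000 / 11300 ≈ 11.24 m

11.24 m


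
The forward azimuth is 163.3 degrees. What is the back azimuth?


back azimuth = (163.3 + 180) mod 360 = 343.3 degrees

343.3 degrees


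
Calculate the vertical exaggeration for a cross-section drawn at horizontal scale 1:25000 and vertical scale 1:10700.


VE = horizontal_scale / vertical_scale = 25000 / 10700 ≈ 2.3

2.3x


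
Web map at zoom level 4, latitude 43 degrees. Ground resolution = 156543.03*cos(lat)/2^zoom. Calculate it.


res = 156543.03 * cos(43) / 2^4 = 156543.03 * 0.7313537 / 16 = 7155.52 m/pixel

7155.52 m/pixel


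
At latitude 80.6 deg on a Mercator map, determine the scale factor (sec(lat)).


SF = 1 / cos(80.6) = 1 / 0.163326 = 6.123

6.123


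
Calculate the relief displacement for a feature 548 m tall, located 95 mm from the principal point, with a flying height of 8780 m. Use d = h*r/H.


d = h * r / H = 548 * 95 / 8780 = 5.93 mm

5.93 mm


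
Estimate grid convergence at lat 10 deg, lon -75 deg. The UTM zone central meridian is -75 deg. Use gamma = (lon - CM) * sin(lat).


gamma = (-75 - -75) * sin(10) = 0 * 0.173648 = 0.0 degrees

0.0 degrees


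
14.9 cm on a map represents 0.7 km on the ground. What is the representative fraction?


ground = 0.7 km = 70000 cm; RF denominator = ground / map = 70000 / 14.9 ≈ 4698; RF = 1:4698

1:4698


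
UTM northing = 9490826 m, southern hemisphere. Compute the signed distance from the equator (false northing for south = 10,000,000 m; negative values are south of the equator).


For southern: actual = 9490826 - 10000000 = -509174 m

-509174 m


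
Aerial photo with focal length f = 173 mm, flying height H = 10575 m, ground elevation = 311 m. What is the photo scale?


scale = f / (H - h) = 173 mm / 10264 m = 173 / 10264000 = 1:59329

1:59329


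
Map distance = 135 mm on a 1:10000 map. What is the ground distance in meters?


ground = 135 mm * 10000 / 1000 = 1350.0 m

1350.0 m


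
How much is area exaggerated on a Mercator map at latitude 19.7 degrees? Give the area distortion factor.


area_distortion = 1/cos^2(19.7) = 1.128

1.128


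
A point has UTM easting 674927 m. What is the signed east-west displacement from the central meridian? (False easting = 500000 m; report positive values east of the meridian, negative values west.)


displacement = 674927 - 500000 = 174927 m

174927 m


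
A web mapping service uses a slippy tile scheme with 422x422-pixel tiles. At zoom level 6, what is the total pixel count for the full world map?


tiles per axis = 2^6 = 64
total tiles = 64^2 = 4096
pixels per axis = 64 * 422 = 27008
total pixels = 27008^2 = 729432064

729432064 pixels


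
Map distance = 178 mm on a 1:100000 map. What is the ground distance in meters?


ground = 178 mm * 100000 / 1000 = 17800.0 m

17800.0 m


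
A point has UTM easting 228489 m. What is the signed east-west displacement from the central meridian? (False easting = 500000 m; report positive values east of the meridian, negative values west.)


displacement = 228489 - 500000 = -271511 m

-271511 m


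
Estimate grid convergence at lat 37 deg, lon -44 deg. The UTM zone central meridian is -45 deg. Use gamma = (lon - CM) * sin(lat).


gamma = (-44 - -45) * sin(37) = 1 * 0.601815 = 0.602 degrees

0.602 degrees


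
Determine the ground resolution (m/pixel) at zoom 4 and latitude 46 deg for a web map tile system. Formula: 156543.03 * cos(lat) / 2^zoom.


res = 156543.03 * cos(46) / 2^4 = 156543.03 * 0.69465837 / 16 = 6796.5 m/pixel

6796.5 m/pixel


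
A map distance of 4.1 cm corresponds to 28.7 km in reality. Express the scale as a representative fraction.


ground = 28.7 km = 2870000 cm; RF denominator = ground / map = 2870000 / 4.1 = 700000; RF = 1:700000

1:700000


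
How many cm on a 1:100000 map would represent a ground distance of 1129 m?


map_cm = 1129 * 100 / 100000 = 1.129 cm ≈ 1.13 cm

1.13 cm


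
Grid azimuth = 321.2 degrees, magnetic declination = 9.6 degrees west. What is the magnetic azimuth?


magnetic azimuth = grid azimuth - declination (east +ve)
mag_az = 321.2 - -9.6 = 330.8 degrees

330.8 degrees


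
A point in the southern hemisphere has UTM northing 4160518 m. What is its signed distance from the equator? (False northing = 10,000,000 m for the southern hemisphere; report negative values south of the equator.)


For southern: actual = 4160518 - 10000000 = -5839482 m

-5839482 m


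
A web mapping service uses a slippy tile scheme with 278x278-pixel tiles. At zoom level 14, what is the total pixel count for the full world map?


tiles per axis = 2^14 = 16384
total tiles = 16384^2 = 268435456
pixels per axis = 16384 * 278 = 4554752
total pixels = 4554752^2 = 20745765781504

20745765781504 pixels


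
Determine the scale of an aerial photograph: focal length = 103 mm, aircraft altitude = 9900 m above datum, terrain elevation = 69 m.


scale = f / (H - h) = 103 mm / 9831 m = 103 / 9831000 = 1:95447

1:95447


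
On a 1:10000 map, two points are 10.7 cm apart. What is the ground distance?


ground = 10.7 cm * 10000 / 100 = 1070.0 m = 1.07 km

1.07 km


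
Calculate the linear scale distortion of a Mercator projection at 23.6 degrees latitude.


SF = 1 / cos(23.6) = 1 / 0.916363 = 1.091

1.091


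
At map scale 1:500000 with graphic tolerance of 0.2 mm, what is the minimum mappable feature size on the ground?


ground = 0.2 mm * 500000 / 1000 = 100.0 m

100.0 m


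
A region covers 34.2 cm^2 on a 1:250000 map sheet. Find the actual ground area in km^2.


ground_area = 34.2 * (250000/100)^2 = 213750000.0 m^2 = 213.75 km^2

213.75 km^2


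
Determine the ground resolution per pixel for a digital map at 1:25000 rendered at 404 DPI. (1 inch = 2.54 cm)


pixel_cm = 2.54 / 404 ≈ 0.006287 cm
ground = pixel_cm * 25000 / 100 = 2.54 * 25000 / (404 * 100) = 63500 / 40400 ≈ 1.57 m

1.57 m


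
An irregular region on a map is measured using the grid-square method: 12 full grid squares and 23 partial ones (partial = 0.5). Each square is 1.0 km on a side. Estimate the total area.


effective squares = 12 + 23 * 0.5 = 23.5
area = 23.5 * 1.0 = 23.5 km^2

23.5 km^2


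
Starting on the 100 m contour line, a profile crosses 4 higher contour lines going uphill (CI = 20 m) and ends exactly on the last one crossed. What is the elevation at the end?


elevation = 100 + 4 * 20 = 180 m

180 m


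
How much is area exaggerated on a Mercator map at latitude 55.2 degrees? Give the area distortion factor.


area_distortion = 1/cos^2(55.2) = 3.07

3.07


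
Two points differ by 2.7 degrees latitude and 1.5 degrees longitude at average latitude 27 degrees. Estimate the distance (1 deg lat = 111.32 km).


dlat_km = 2.7 * 111.32 = 300.564
dlon_km = 1.5 * 111.32 * cos(27) ≈ 148.78
dist = sqrt(300.564^2 + 148.78^2) ≈ 335.4 km

335.4 km


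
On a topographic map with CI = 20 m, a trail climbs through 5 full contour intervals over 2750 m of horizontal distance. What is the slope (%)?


elevation change = 5 * 20 = 100 m
slope = 100 / 2750 * 100 = 3.6%

3.6%


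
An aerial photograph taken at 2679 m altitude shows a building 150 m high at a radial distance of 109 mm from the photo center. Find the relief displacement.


d = h * r / H = 150 * 109 / 2679 = 6.1 mm

6.1 mm


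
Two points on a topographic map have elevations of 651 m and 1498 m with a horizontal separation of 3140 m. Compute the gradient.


gradient = (1498 - 651) / 3140 = 847 / 3140 = 0.2697

0.2697


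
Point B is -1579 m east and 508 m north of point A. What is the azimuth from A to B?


az = atan2(-1579, 508) = -72.2 deg
adjusted to 0-360: 287.8 degrees

287.8 degrees


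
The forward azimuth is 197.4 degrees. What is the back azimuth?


back azimuth = (197.4 + 180) mod 360 = 17.4 degrees

17.4 degrees


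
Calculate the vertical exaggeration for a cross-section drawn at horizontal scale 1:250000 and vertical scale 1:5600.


VE = horizontal_scale / vertical_scale = 250000 / 5600 ≈ 44.6

44.6x


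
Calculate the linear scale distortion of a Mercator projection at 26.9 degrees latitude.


SF = 1 / cos(26.9) = 1 / 0.891798 = 1.121

1.121


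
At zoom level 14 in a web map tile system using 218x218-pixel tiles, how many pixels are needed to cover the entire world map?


tiles per axis = 2^14 = 16384
total tiles = 16384^2 = 268435456
pixels per axis = 16384 * 218 = 3571712
total pixels = 3571712^2 = 12757126610944

12757126610944 pixels


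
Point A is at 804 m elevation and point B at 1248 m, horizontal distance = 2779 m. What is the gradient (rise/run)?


gradient = (1248 - 804) / 2779 = 444 / 2779 = 0.1598

0.1598


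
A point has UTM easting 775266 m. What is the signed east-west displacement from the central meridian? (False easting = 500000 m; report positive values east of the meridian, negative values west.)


displacement = 775266 - 500000 = 275266 m

275266 m
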